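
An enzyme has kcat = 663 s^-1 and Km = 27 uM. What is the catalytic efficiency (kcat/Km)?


Catalytic efficiency = kcat / Km
= 663 / 27
= 24.5556 uM^-1*s^-1

24.5556 uM^-1*s^-1


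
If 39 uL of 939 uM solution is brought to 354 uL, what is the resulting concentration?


C2 = C1 * V1 / V2
C2 = 939 * 39 / 354
C2 = 103.4492 uM

103.4492 uM


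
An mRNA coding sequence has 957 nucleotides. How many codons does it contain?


codons = nucleotides / 3
codons = 957 / 3 = 319

319


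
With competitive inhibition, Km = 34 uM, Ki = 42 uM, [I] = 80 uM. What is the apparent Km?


Km_app = Km * (1 + [I]/Ki)
Km_app = 34 * (1 + 80/42)
Km_app = 98.7619 uM

98.7619 uM


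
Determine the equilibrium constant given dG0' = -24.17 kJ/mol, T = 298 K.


Keq = exp(-dG0 * 1000 / (R * T))
Keq = exp(-(-24.17) * 1000 / (8.314 * 298))
Keq = 17249.1597

17249.1597


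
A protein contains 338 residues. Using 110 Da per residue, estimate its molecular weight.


MW = n_residues * 110 Da
MW = 338 * 110
MW = 37180 Da

37180 Da


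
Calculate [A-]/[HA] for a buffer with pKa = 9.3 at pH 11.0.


[A-]/[HA] = 10^(pH - pKa)
= 10^(11.0 - 9.3)
= 50.1187

50.1187


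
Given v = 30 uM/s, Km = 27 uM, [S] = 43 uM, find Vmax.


Vmax = v * (Km + [S]) / [S]
Vmax = 30 * (27 + 43) / 43
Vmax = 48.8372 uM/s

48.8372 uM/s


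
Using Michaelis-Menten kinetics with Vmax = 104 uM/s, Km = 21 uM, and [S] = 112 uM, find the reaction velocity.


v = Vmax * [S] / (Km + [S])
v = 104 * 112 / (21 + 112)
v = 87.5789 uM/s

87.5789 uM/s


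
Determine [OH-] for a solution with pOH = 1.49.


[OH-] = 10^(-pOH)
[OH-] = 10^(-1.49)
[OH-] = 0.0324 M

0.0324 M


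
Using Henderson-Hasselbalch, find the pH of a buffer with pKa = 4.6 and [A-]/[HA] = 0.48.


pH = pKa + log10([A-]/[HA])
pH = 4.6 + log10(0.48)
pH = 4.2812

4.2812


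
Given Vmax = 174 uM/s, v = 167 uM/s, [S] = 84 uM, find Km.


Km = [S] * (Vmax - v) / v
Km = 84 * (174 - 167) / 167
Km = 3.521 uM

3.521 uM


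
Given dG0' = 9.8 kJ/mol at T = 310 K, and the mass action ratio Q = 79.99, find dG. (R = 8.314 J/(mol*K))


dG = dG0' + RT * ln(Q) / 1000
dG = 9.8 + 8.314 * 310 * ln(79.99) / 1000
dG = 21.0937 kJ/mol

21.0937 kJ/mol


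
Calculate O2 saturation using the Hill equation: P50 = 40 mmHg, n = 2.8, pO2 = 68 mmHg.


Y = pO2^n / (P50^n + pO2^n)
Y = 68^2.8 / (40^2.8 + 68^2.8)
Y = 81.54%

81.54%


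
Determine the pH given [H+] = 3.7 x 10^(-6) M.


pH = -log10([H+])
pH = -log10(3.7 x 10^(-6))
pH = 5.4318

5.4318


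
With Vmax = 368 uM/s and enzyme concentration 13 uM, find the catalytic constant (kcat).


kcat = Vmax / [E]t
kcat = 368 / 13
kcat = 28.3077 s^-1

28.3077 s^-1


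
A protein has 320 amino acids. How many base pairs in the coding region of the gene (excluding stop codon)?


Each amino acid = 1 codon = 3 bp
bp = 320 * 3 = 960 bp

960 bp


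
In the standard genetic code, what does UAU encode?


Standard genetic code lookup.
Codon UAU -> Tyr

Tyr


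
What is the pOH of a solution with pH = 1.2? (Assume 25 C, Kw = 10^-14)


pOH = 14 - pH
pOH = 14 - 1.2
pOH = 12.8

12.8


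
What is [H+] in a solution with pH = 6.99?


[H+] = 10^(-pH)
[H+] = 10^(-6.99)
[H+] = 1.023e-07 M

1.023e-07 M


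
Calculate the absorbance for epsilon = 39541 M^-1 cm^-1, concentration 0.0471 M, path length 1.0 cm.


A = epsilon * c * l
A = 39541 * 0.0471 * 1.0
A = 1862.3811

1862.3811


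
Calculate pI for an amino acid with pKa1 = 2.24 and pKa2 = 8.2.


pI = (pKa1 + pKa2) / 2
pI = (2.24 + 8.2) / 2
pI = 5.22

5.22


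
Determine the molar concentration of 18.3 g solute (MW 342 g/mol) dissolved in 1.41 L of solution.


C = (mass / MW) / volume
C = (18.3 / 342) / 1.41
C = 0.0379 M

0.0379 M


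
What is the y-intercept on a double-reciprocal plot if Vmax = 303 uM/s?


y-intercept = 1/Vmax
= 1/303
= 0.0033 s/uM

0.0033 s/uM


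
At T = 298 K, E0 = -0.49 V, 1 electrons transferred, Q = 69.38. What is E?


E = E0 - (RT/nF) * ln(Q)
E = -0.49 - (8.314 * 298 / (1 * 96485)) * ln(69.38)
E = -0.5989 V

-0.5989 V


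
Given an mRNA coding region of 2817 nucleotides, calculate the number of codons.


codons = nucleotides / 3
codons = 2817 / 3 = 939

939


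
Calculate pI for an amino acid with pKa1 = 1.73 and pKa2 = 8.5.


pI = (pKa1 + pKa2) / 2
pI = (1.73 + 8.5) / 2
pI = 5.115

5.115


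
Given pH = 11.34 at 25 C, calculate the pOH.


pOH = 14 - pH
pOH = 14 - 11.34
pOH = 2.66

2.66


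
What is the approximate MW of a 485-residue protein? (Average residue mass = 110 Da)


MW = n_residues * 110 Da
MW = 485 * 110
MW = 53350 Da

53350 Da


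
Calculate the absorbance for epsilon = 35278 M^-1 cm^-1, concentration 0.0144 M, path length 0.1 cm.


A = epsilon * c * l
A = 35278 * 0.0144 * 0.1
A = 50.8003

50.8003


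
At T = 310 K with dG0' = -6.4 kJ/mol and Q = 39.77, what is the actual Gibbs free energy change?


dG = dG0' + RT * ln(Q) / 1000
dG = -6.4 + 8.314 * 310 * ln(39.77) / 1000
dG = 3.0926 kJ/mol

3.0926 kJ/mol


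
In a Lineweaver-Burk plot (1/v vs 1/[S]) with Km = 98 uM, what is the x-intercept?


x-intercept = -1/Km
= -1/98
= -0.0102 1/uM

-0.0102 1/uM


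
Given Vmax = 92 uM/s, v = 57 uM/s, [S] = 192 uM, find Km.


Km = [S] * (Vmax - v) / v
Km = 192 * (92 - 57) / 57
Km = 117.8947 uM

117.8947 uM


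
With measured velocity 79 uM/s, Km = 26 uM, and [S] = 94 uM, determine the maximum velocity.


Vmax = v * (Km + [S]) / [S]
Vmax = 79 * (26 + 94) / 94
Vmax = 100.8511 uM/s

100.8511 uM/s


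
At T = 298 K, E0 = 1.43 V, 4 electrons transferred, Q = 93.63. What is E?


E = E0 - (RT/nF) * ln(Q)
E = 1.43 - (8.314 * 298 / (4 * 96485)) * ln(93.63)
E = 1.4009 V

1.4009 V


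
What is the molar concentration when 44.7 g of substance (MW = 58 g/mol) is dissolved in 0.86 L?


C = (mass / MW) / volume
C = (44.7 / 58) / 0.86
C = 0.8962 M

0.8962 M


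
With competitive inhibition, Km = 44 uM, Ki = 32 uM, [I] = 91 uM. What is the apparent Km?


Km_app = Km * (1 + [I]/Ki)
Km_app = 44 * (1 + 91/32)
Km_app = 169.125 uM

169.125 uM


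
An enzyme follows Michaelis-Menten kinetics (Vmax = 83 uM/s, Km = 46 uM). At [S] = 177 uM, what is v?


v = Vmax * [S] / (Km + [S])
v = 83 * 177 / (46 + 177)
v = 65.8789 uM/s

65.8789 uM/s


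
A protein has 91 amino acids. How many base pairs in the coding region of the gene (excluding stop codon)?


Each amino acid = 1 codon = 3 bp
bp = 91 * 3 = 273 bp

273 bp


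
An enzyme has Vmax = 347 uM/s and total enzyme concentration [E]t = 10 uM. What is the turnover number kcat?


kcat = Vmax / [E]t
kcat = 347 / 10
kcat = 34.7 s^-1

34.7 s^-1


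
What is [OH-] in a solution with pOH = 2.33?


[OH-] = 10^(-pOH)
[OH-] = 10^(-2.33)
[OH-] = 0.0047 M

0.0047 M


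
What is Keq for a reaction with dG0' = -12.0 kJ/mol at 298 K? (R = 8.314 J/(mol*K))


Keq = exp(-dG0 * 1000 / (R * T))
Keq = exp(-(-12.0) * 1000 / (8.314 * 298))
Keq = 126.9066

126.9066


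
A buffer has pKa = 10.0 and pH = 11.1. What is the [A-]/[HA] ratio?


[A-]/[HA] = 10^(pH - pKa)
= 10^(11.1 - 10.0)
= 12.5893

12.5893


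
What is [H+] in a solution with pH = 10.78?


[H+] = 10^(-pH)
[H+] = 10^(-10.78)
[H+] = 1.660e-11 M

1.660e-11 M


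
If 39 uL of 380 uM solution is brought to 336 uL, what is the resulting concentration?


C2 = C1 * V1 / V2
C2 = 380 * 39 / 336
C2 = 44.1071 uM

44.1071 uM


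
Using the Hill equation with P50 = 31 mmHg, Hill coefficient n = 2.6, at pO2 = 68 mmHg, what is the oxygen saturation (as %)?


Y = pO2^n / (P50^n + pO2^n)
Y = 68^2.6 / (31^2.6 + 68^2.6)
Y = 88.52%

88.52%


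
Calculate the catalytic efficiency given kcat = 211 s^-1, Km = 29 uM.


Catalytic efficiency = kcat / Km
= 211 / 29
= 7.2759 uM^-1*s^-1

7.2759 uM^-1*s^-1


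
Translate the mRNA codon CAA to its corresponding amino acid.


Standard genetic code lookup.
Codon CAA -> Gln

Gln


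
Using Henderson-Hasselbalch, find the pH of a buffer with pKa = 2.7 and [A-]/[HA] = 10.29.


pH = pKa + log10([A-]/[HA])
pH = 2.7 + log10(10.29)
pH = 3.7124

3.7124


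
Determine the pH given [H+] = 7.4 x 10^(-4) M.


pH = -log10([H+])
pH = -log10(7.4 x 10^(-4))
pH = 3.1308

3.1308


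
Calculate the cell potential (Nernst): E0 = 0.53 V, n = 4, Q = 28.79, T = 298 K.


E = E0 - (RT/nF) * ln(Q)
E = 0.53 - (8.314 * 298 / (4 * 96485)) * ln(28.79)
E = 0.5084 V

0.5084 V


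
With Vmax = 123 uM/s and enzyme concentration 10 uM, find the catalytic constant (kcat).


kcat = Vmax / [E]t
kcat = 123 / 10
kcat = 12.3 s^-1

12.3 s^-1


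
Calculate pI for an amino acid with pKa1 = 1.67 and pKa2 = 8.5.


pI = (pKa1 + pKa2) / 2
pI = (1.67 + 8.5) / 2
pI = 5.085

5.085


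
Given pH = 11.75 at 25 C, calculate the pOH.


pOH = 14 - pH
pOH = 14 - 11.75
pOH = 2.25

2.25


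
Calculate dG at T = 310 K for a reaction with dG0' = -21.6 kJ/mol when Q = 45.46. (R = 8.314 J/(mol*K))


dG = dG0' + RT * ln(Q) / 1000
dG = -21.6 + 8.314 * 310 * ln(45.46) / 1000
dG = -11.7627 kJ/mol

-11.7627 kJ/mol


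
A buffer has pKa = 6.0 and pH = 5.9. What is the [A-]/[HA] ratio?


[A-]/[HA] = 10^(pH - pKa)
= 10^(5.9 - 6.0)
= 0.7943

0.7943


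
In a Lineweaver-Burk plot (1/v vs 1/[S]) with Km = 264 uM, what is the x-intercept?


x-intercept = -1/Km
= -1/264
= -0.0038 1/uM

-0.0038 1/uM


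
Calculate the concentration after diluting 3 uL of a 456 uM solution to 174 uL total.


C2 = C1 * V1 / V2
C2 = 456 * 3 / 174
C2 = 7.8621 uM

7.8621 uM


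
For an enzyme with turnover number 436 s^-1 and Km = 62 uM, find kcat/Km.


Catalytic efficiency = kcat / Km
= 436 / 62
= 7.0323 uM^-1*s^-1

7.0323 uM^-1*s^-1


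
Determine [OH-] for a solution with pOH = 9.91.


[OH-] = 10^(-pOH)
[OH-] = 10^(-9.91)
[OH-] = 1.230e-10 M

1.230e-10 M


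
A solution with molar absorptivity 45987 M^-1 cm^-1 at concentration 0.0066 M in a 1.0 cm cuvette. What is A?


A = epsilon * c * l
A = 45987 * 0.0066 * 1.0
A = 303.5142

303.5142


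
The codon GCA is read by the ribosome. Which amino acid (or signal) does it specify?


Standard genetic code lookup.
Codon GCA -> Ala

Ala


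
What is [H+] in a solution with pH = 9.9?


[H+] = 10^(-pH)
[H+] = 10^(-9.9)
[H+] = 1.259e-10 M

1.259e-10 M


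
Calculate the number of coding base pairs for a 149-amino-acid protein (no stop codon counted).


Each amino acid = 1 codon = 3 bp
bp = 149 * 3 = 447 bp

447 bp


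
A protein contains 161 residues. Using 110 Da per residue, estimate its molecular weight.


MW = n_residues * 110 Da
MW = 161 * 110
MW = 17710 Da

17710 Da


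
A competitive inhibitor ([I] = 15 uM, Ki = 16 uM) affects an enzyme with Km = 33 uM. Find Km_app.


Km_app = Km * (1 + [I]/Ki)
Km_app = 33 * (1 + 15/16)
Km_app = 63.9375 uM

63.9375 uM


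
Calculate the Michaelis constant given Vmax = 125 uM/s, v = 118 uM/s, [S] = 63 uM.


Km = [S] * (Vmax - v) / v
Km = 63 * (125 - 118) / 118
Km = 3.7373 uM

3.7373 uM


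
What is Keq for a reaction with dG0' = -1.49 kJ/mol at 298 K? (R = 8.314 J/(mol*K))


Keq = exp(-dG0 * 1000 / (R * T))
Keq = exp(-(-1.49) * 1000 / (8.314 * 298))
Keq = 1.8247

1.8247


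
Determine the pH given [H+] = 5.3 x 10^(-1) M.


pH = -log10([H+])
pH = -log10(5.3 x 10^(-1))
pH = 0.2757

0.2757


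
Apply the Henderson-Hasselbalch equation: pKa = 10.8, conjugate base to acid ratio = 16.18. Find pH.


pH = pKa + log10([A-]/[HA])
pH = 10.8 + log10(16.18)
pH = 12.009

12.009


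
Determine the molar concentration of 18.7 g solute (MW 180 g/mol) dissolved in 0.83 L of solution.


C = (mass / MW) / volume
C = (18.7 / 180) / 0.83
C = 0.1252 M

0.1252 M


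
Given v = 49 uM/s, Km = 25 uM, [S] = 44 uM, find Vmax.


Vmax = v * (Km + [S]) / [S]
Vmax = 49 * (25 + 44) / 44
Vmax = 76.8409 uM/s

76.8409 uM/s


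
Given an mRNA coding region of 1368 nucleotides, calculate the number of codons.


codons = nucleotides / 3
codons = 1368 / 3 = 456

456


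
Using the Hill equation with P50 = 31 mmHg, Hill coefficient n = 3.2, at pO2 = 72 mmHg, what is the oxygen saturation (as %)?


Y = pO2^n / (P50^n + pO2^n)
Y = 72^3.2 / (31^3.2 + 72^3.2)
Y = 93.68%

93.68%


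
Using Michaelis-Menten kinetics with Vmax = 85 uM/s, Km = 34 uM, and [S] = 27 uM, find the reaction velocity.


v = Vmax * [S] / (Km + [S])
v = 85 * 27 / (34 + 27)
v = 37.623 uM/s

37.623 uM/s


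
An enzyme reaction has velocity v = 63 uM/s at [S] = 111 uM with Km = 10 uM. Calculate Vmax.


Vmax = v * (Km + [S]) / [S]
Vmax = 63 * (10 + 111) / 111
Vmax = 68.6757 uM/s

68.6757 uM/s


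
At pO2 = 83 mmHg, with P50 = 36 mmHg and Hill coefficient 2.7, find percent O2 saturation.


Y = pO2^n / (P50^n + pO2^n)
Y = 83^2.7 / (36^2.7 + 83^2.7)
Y = 90.51%

90.51%


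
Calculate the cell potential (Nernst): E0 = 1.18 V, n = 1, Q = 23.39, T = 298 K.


E = E0 - (RT/nF) * ln(Q)
E = 1.18 - (8.314 * 298 / (1 * 96485)) * ln(23.39)
E = 1.0991 V

1.0991 V


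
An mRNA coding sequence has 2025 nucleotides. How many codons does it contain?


codons = nucleotides / 3
codons = 2025 / 3 = 675

675


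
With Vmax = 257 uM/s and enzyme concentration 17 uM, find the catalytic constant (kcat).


kcat = Vmax / [E]t
kcat = 257 / 17
kcat = 15.1176 s^-1

15.1176 s^-1


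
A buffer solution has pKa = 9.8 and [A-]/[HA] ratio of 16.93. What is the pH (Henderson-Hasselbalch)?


pH = pKa + log10([A-]/[HA])
pH = 9.8 + log10(16.93)
pH = 11.0287

11.0287


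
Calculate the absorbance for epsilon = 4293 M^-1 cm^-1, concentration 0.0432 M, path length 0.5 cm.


A = epsilon * c * l
A = 4293 * 0.0432 * 0.5
A = 92.7288

92.7288


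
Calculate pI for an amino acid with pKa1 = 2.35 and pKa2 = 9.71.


pI = (pKa1 + pKa2) / 2
pI = (2.35 + 9.71) / 2
pI = 6.03

6.03


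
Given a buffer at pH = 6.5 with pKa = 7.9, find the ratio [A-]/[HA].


[A-]/[HA] = 10^(pH - pKa)
= 10^(6.5 - 7.9)
= 0.0398

0.0398


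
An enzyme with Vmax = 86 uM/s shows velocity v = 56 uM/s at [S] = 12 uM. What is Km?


Km = [S] * (Vmax - v) / v
Km = 12 * (86 - 56) / 56
Km = 6.4286 uM

6.4286 uM


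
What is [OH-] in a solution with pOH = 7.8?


[OH-] = 10^(-pOH)
[OH-] = 10^(-7.8)
[OH-] = 1.585e-08 M

1.585e-08 M


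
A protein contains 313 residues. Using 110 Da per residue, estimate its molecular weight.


MW = n_residues * 110 Da
MW = 313 * 110
MW = 34430 Da

34430 Da


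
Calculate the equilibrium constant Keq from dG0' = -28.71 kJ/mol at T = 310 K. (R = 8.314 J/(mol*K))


Keq = exp(-dG0 * 1000 / (R * T))
Keq = exp(-(-28.71) * 1000 / (8.314 * 310))
Keq = 68829.7798

68829.7798


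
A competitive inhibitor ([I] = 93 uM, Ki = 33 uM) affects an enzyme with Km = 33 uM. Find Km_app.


Km_app = Km * (1 + [I]/Ki)
Km_app = 33 * (1 + 93/33)
Km_app = 126.0 uM

126.0 uM


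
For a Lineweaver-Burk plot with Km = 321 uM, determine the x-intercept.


x-intercept = -1/Km
= -1/321
= -0.0031 1/uM

-0.0031 1/uM


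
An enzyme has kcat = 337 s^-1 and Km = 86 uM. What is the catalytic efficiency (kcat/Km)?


Catalytic efficiency = kcat / Km
= 337 / 86
= 3.9186 uM^-1*s^-1

3.9186 uM^-1*s^-1


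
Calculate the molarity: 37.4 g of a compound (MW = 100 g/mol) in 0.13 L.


C = (mass / MW) / volume
C = (37.4 / 100) / 0.13
C = 2.8769 M

2.8769 M


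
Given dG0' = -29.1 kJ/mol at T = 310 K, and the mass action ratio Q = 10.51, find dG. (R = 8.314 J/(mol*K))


dG = dG0' + RT * ln(Q) / 1000
dG = -29.1 + 8.314 * 310 * ln(10.51) / 1000
dG = -23.0373 kJ/mol

-23.0373 kJ/mol


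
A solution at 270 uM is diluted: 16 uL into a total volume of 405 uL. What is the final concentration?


C2 = C1 * V1 / V2
C2 = 270 * 16 / 405
C2 = 10.6667 uM

10.6667 uM


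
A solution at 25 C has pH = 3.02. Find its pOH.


pOH = 14 - pH
pOH = 14 - 3.02
pOH = 10.98

10.98


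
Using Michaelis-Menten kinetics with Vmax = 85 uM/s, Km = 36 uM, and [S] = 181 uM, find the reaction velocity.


v = Vmax * [S] / (Km + [S])
v = 85 * 181 / (36 + 181)
v = 70.8986 uM/s

70.8986 uM/s


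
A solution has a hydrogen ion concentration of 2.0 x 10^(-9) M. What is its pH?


pH = -log10([H+])
pH = -log10(2.0 x 10^(-9))
pH = 8.699

8.699


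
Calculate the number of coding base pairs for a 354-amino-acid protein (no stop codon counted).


Each amino acid = 1 codon = 3 bp
bp = 354 * 3 = 1062 bp

1062 bp


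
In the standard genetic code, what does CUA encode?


Standard genetic code lookup.
Codon CUA -> Leu

Leu


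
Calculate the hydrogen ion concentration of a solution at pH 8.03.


[H+] = 10^(-pH)
[H+] = 10^(-8.03)
[H+] = 9.333e-09 M

9.333e-09 M


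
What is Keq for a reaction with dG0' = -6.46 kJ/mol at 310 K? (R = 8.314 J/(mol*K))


Keq = exp(-dG0 * 1000 / (R * T))
Keq = exp(-(-6.46) * 1000 / (8.314 * 310))
Keq = 12.2614

12.2614


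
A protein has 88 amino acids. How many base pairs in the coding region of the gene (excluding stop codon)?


Each amino acid = 1 codon = 3 bp
bp = 88 * 3 = 264 bp

264 bp


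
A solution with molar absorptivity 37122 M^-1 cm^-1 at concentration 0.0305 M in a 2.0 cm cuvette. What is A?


A = epsilon * c * l
A = 37122 * 0.0305 * 2.0
A = 2264.442

2264.442


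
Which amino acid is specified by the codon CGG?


Standard genetic code lookup.
Codon CGG -> Arg

Arg


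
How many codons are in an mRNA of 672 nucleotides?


codons = nucleotides / 3
codons = 672 / 3 = 224

224


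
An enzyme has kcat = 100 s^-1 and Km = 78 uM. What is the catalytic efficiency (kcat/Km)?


Catalytic efficiency = kcat / Km
= 100 / 78
= 1.2821 uM^-1*s^-1

1.2821 uM^-1*s^-1


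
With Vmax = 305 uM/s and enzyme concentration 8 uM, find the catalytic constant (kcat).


kcat = Vmax / [E]t
kcat = 305 / 8
kcat = 38.125 s^-1

38.125 s^-1


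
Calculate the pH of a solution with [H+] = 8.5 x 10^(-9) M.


pH = -log10([H+])
pH = -log10(8.5 x 10^(-9))
pH = 8.0706

8.0706


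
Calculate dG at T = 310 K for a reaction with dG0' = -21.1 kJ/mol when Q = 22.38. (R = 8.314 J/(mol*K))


dG = dG0' + RT * ln(Q) / 1000
dG = -21.1 + 8.314 * 310 * ln(22.38) / 1000
dG = -13.0892 kJ/mol

-13.0892 kJ/mol


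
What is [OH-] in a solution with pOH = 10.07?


[OH-] = 10^(-pOH)
[OH-] = 10^(-10.07)
[OH-] = 8.511e-11 M

8.511e-11 M


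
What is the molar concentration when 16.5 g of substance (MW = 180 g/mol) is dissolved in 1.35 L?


C = (mass / MW) / volume
C = (16.5 / 180) / 1.35
C = 0.0679 M

0.0679 M


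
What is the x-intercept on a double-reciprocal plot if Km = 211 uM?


x-intercept = -1/Km
= -1/211
= -0.0047 1/uM

-0.0047 1/uM


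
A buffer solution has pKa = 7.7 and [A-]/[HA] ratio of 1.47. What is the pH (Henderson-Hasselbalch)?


pH = pKa + log10([A-]/[HA])
pH = 7.7 + log10(1.47)
pH = 7.8673

7.8673


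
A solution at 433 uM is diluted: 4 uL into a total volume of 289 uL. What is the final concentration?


C2 = C1 * V1 / V2
C2 = 433 * 4 / 289
C2 = 5.9931 uM

5.9931 uM


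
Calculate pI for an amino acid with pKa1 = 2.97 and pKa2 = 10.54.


pI = (pKa1 + pKa2) / 2
pI = (2.97 + 10.54) / 2
pI = 6.755

6.755


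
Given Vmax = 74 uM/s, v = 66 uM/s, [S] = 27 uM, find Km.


Km = [S] * (Vmax - v) / v
Km = 27 * (74 - 66) / 66
Km = 3.2727 uM

3.2727 uM


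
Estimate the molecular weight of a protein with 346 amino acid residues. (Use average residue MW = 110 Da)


MW = n_residues * 110 Da
MW = 346 * 110
MW = 38060 Da

38060 Da


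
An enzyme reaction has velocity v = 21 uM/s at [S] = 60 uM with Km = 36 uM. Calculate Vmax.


Vmax = v * (Km + [S]) / [S]
Vmax = 21 * (36 + 60) / 60
Vmax = 33.6 uM/s

33.6 uM/s


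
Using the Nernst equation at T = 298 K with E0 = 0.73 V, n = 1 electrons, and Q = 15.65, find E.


E = E0 - (RT/nF) * ln(Q)
E = 0.73 - (8.314 * 298 / (1 * 96485)) * ln(15.65)
E = 0.6594 V

0.6594 V


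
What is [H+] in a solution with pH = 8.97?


[H+] = 10^(-pH)
[H+] = 10^(-8.97)
[H+] = 1.072e-09 M

1.072e-09 M


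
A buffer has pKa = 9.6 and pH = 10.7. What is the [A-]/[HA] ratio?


[A-]/[HA] = 10^(pH - pKa)
= 10^(10.7 - 9.6)
= 12.5893

12.5893


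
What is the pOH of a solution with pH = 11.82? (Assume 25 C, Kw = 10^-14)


pOH = 14 - pH
pOH = 14 - 11.82
pOH = 2.18

2.18


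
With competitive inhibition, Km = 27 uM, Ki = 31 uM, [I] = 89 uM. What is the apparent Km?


Km_app = Km * (1 + [I]/Ki)
Km_app = 27 * (1 + 89/31)
Km_app = 104.5161 uM

104.5161 uM


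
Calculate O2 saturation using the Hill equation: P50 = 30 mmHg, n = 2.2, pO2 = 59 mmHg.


Y = pO2^n / (P50^n + pO2^n)
Y = 59^2.2 / (30^2.2 + 59^2.2)
Y = 81.58%

81.58%


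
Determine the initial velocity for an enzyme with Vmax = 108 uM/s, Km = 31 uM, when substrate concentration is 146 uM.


v = Vmax * [S] / (Km + [S])
v = 108 * 146 / (31 + 146)
v = 89.0847 uM/s

89.0847 uM/s


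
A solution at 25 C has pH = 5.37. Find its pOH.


pOH = 14 - pH
pOH = 14 - 5.37
pOH = 8.63

8.63


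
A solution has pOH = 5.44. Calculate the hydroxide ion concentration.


[OH-] = 10^(-pOH)
[OH-] = 10^(-5.44)
[OH-] = 3.631e-06 M

3.631e-06 M


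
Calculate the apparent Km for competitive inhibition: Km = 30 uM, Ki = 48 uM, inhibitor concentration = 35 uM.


Km_app = Km * (1 + [I]/Ki)
Km_app = 30 * (1 + 35/48)
Km_app = 51.875 uM

51.875 uM


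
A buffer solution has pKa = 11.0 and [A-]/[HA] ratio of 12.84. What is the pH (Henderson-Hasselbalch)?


pH = pKa + log10([A-]/[HA])
pH = 11.0 + log10(12.84)
pH = 12.1086

12.1086


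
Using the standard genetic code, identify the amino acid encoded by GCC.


Standard genetic code lookup.
Codon GCC -> Ala

Ala


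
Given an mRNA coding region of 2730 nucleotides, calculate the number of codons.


codons = nucleotides / 3
codons = 2730 / 3 = 910

910


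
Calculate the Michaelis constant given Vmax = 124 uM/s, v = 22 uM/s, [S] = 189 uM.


Km = [S] * (Vmax - v) / v
Km = 189 * (124 - 22) / 22
Km = 876.2727 uM

876.2727 uM


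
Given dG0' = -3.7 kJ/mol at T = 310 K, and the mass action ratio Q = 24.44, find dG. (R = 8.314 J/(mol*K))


dG = dG0' + RT * ln(Q) / 1000
dG = -3.7 + 8.314 * 310 * ln(24.44) / 1000
dG = 4.5377 kJ/mol

4.5377 kJ/mol


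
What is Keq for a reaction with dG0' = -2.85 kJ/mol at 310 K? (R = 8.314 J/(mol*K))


Keq = exp(-dG0 * 1000 / (R * T))
Keq = exp(-(-2.85) * 1000 / (8.314 * 310))
Keq = 3.0216

3.0216


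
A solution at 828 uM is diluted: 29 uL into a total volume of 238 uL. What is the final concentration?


C2 = C1 * V1 / V2
C2 = 828 * 29 / 238
C2 = 100.8908 uM

100.8908 uM


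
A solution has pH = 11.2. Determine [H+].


[H+] = 10^(-pH)
[H+] = 10^(-11.2)
[H+] = 6.310e-12 M

6.310e-12 M


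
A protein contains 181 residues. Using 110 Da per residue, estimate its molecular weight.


MW = n_residues * 110 Da
MW = 181 * 110
MW = 19910 Da

19910 Da


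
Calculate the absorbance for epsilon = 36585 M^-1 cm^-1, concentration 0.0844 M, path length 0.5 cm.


A = epsilon * c * l
A = 36585 * 0.0844 * 0.5
A = 1543.887

1543.887


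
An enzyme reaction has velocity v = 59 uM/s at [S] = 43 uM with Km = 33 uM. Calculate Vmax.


Vmax = v * (Km + [S]) / [S]
Vmax = 59 * (33 + 43) / 43
Vmax = 104.2791 uM/s

104.2791 uM/s


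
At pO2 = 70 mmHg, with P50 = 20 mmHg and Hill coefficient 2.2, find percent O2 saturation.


Y = pO2^n / (P50^n + pO2^n)
Y = 70^2.2 / (20^2.2 + 70^2.2)
Y = 94.03%

94.03%


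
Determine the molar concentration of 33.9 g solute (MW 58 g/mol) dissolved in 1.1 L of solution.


C = (mass / MW) / volume
C = (33.9 / 58) / 1.1
C = 0.5313 M

0.5313 M


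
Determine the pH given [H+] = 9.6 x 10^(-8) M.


pH = -log10([H+])
pH = -log10(9.6 x 10^(-8))
pH = 7.0177

7.0177


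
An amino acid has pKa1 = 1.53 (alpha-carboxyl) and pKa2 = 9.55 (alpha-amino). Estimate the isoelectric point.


pI = (pKa1 + pKa2) / 2
pI = (1.53 + 9.55) / 2
pI = 5.54

5.54


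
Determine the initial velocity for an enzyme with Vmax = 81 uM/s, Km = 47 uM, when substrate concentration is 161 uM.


v = Vmax * [S] / (Km + [S])
v = 81 * 161 / (47 + 161)
v = 62.6971 uM/s

62.6971 uM/s


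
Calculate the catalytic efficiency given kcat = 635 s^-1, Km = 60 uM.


Catalytic efficiency = kcat / Km
= 635 / 60
= 10.5833 uM^-1*s^-1

10.5833 uM^-1*s^-1


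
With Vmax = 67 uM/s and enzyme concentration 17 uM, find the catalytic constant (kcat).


kcat = Vmax / [E]t
kcat = 67 / 17
kcat = 3.9412 s^-1

3.9412 s^-1


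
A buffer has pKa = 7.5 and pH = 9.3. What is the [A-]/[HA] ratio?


[A-]/[HA] = 10^(pH - pKa)
= 10^(9.3 - 7.5)
= 63.0957

63.0957


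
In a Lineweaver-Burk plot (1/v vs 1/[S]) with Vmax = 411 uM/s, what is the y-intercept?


y-intercept = 1/Vmax
= 1/411
= 0.0024 s/uM

0.0024 s/uM


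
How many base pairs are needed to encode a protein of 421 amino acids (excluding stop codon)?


Each amino acid = 1 codon = 3 bp
bp = 421 * 3 = 1263 bp

1263 bp


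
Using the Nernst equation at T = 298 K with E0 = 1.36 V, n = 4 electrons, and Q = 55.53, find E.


E = E0 - (RT/nF) * ln(Q)
E = 1.36 - (8.314 * 298 / (4 * 96485)) * ln(55.53)
E = 1.3342 V

1.3342 V


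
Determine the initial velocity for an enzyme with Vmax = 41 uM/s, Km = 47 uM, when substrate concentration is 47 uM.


v = Vmax * [S] / (Km + [S])
v = 41 * 47 / (47 + 47)
v = 20.5 uM/s

20.5 uM/s


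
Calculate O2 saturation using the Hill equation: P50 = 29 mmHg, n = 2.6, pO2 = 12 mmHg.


Y = pO2^n / (P50^n + pO2^n)
Y = 12^2.6 / (29^2.6 + 12^2.6)
Y = 9.16%

9.16%


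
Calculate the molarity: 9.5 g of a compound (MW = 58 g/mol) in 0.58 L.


C = (mass / MW) / volume
C = (9.5 / 58) / 0.58
C = 0.2824 M

0.2824 M


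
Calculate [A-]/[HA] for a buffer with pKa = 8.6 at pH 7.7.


[A-]/[HA] = 10^(pH - pKa)
= 10^(7.7 - 8.6)
= 0.1259

0.1259


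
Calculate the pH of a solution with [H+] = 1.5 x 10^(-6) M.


pH = -log10([H+])
pH = -log10(1.5 x 10^(-6))
pH = 5.8239

5.8239


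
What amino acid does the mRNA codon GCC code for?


Standard genetic code lookup.
Codon GCC -> Ala

Ala


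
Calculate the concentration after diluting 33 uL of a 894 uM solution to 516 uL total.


C2 = C1 * V1 / V2
C2 = 894 * 33 / 516
C2 = 57.1744 uM

57.1744 uM


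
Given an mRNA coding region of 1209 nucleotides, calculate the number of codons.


codons = nucleotides / 3
codons = 1209 / 3 = 403

403


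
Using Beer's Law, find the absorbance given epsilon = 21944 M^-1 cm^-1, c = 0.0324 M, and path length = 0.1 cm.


A = epsilon * c * l
A = 21944 * 0.0324 * 0.1
A = 71.0986

71.0986


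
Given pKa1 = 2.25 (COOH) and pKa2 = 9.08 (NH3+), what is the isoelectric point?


pI = (pKa1 + pKa2) / 2
pI = (2.25 + 9.08) / 2
pI = 5.665

5.665


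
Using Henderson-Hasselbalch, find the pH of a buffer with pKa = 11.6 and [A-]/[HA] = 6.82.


pH = pKa + log10([A-]/[HA])
pH = 11.6 + log10(6.82)
pH = 12.4338

12.4338


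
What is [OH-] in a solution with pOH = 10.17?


[OH-] = 10^(-pOH)
[OH-] = 10^(-10.17)
[OH-] = 6.761e-11 M

6.761e-11 M


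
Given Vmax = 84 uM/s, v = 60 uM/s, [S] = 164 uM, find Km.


Km = [S] * (Vmax - v) / v
Km = 164 * (84 - 60) / 60
Km = 65.6 uM

65.6 uM


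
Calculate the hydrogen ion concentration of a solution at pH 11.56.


[H+] = 10^(-pH)
[H+] = 10^(-11.56)
[H+] = 2.754e-12 M

2.754e-12 M


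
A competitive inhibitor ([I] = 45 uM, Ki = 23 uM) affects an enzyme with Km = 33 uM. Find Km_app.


Km_app = Km * (1 + [I]/Ki)
Km_app = 33 * (1 + 45/23)
Km_app = 97.5652 uM

97.5652 uM


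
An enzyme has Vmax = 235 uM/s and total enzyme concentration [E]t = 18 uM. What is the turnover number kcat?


kcat = Vmax / [E]t
kcat = 235 / 18
kcat = 13.0556 s^-1

13.0556 s^-1


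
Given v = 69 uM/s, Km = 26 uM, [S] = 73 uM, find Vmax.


Vmax = v * (Km + [S]) / [S]
Vmax = 69 * (26 + 73) / 73
Vmax = 93.5753 uM/s

93.5753 uM/s


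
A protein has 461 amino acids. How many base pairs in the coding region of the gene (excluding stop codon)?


Each amino acid = 1 codon = 3 bp
bp = 461 * 3 = 1383 bp

1383 bp


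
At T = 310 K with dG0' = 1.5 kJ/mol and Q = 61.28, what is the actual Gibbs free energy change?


dG = dG0' + RT * ln(Q) / 1000
dG = 1.5 + 8.314 * 310 * ln(61.28) / 1000
dG = 12.1069 kJ/mol

12.1069 kJ/mol


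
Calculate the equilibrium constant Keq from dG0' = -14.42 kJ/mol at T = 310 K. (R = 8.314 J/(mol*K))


Keq = exp(-dG0 * 1000 / (R * T))
Keq = exp(-(-14.42) * 1000 / (8.314 * 310))
Keq = 269.055

269.055


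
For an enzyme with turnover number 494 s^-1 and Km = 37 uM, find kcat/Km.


Catalytic efficiency = kcat / Km
= 494 / 37
= 13.3514 uM^-1*s^-1

13.3514 uM^-1*s^-1


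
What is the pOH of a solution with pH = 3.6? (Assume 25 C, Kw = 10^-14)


pOH = 14 - pH
pOH = 14 - 3.6
pOH = 10.4

10.4


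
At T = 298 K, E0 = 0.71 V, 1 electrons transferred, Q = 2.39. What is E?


E = E0 - (RT/nF) * ln(Q)
E = 0.71 - (8.314 * 298 / (1 * 96485)) * ln(2.39)
E = 0.6876 V

0.6876 V


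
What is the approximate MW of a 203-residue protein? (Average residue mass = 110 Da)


MW = n_residues * 110 Da
MW = 203 * 110
MW = 22330 Da

22330 Da


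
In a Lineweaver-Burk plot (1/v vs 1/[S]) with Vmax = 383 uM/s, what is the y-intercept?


y-intercept = 1/Vmax
= 1/383
= 0.0026 s/uM

0.0026 s/uM


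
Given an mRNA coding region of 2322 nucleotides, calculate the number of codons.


codons = nucleotides / 3
codons = 2322 / 3 = 774

774


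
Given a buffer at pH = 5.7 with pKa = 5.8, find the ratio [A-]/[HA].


[A-]/[HA] = 10^(pH - pKa)
= 10^(5.7 - 5.8)
= 0.7943

0.7943


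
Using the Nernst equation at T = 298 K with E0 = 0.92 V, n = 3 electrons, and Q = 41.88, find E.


E = E0 - (RT/nF) * ln(Q)
E = 0.92 - (8.314 * 298 / (3 * 96485)) * ln(41.88)
E = 0.888 V

0.888 V


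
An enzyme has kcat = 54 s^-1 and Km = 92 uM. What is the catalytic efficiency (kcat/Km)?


Catalytic efficiency = kcat / Km
= 54 / 92
= 0.587 uM^-1*s^-1

0.587 uM^-1*s^-1


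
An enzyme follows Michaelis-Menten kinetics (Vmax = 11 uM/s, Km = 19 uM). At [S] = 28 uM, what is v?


v = Vmax * [S] / (Km + [S])
v = 11 * 28 / (19 + 28)
v = 6.5532 uM/s

6.5532 uM/s


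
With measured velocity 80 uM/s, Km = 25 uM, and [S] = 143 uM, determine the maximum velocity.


Vmax = v * (Km + [S]) / [S]
Vmax = 80 * (25 + 143) / 143
Vmax = 93.986 uM/s

93.986 uM/s


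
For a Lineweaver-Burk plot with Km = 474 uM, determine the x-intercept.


x-intercept = -1/Km
= -1/474
= -0.0021 1/uM

-0.0021 1/uM


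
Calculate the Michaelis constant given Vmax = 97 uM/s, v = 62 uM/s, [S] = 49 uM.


Km = [S] * (Vmax - v) / v
Km = 49 * (97 - 62) / 62
Km = 27.6613 uM

27.6613 uM


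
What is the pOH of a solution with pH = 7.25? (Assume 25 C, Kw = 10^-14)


pOH = 14 - pH
pOH = 14 - 7.25
pOH = 6.75

6.75


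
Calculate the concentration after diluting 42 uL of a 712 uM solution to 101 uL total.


C2 = C1 * V1 / V2
C2 = 712 * 42 / 101
C2 = 296.0792 uM

296.0792 uM


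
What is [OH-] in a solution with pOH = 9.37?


[OH-] = 10^(-pOH)
[OH-] = 10^(-9.37)
[OH-] = 4.266e-10 M

4.266e-10 M


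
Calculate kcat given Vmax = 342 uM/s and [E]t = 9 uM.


kcat = Vmax / [E]t
kcat = 342 / 9
kcat = 38.0 s^-1

38.0 s^-1


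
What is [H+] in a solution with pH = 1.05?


[H+] = 10^(-pH)
[H+] = 10^(-1.05)
[H+] = 0.0891 M

0.0891 M


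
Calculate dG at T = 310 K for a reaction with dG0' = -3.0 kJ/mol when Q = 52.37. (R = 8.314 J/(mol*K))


dG = dG0' + RT * ln(Q) / 1000
dG = -3.0 + 8.314 * 310 * ln(52.37) / 1000
dG = 7.202 kJ/mol

7.202 kJ/mol


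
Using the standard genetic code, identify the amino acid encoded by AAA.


Standard genetic code lookup.
Codon AAA -> Lys

Lys


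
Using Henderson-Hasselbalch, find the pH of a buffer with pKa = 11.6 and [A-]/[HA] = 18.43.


pH = pKa + log10([A-]/[HA])
pH = 11.6 + log10(18.43)
pH = 12.8655

12.8655


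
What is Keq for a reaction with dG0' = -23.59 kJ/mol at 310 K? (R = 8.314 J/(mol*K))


Keq = exp(-dG0 * 1000 / (R * T))
Keq = exp(-(-23.59) * 1000 / (8.314 * 310))
Keq = 9441.2863

9441.2863


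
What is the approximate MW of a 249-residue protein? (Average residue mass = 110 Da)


MW = n_residues * 110 Da
MW = 249 * 110
MW = 27390 Da

27390 Da


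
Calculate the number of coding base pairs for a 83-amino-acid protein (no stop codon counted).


Each amino acid = 1 codon = 3 bp
bp = 83 * 3 = 249 bp

249 bp


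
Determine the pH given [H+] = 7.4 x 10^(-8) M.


pH = -log10([H+])
pH = -log10(7.4 x 10^(-8))
pH = 7.1308

7.1308


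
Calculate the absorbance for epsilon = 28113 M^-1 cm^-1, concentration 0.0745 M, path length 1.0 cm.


A = epsilon * c * l
A = 28113 * 0.0745 * 1.0
A = 2094.4185

2094.4185


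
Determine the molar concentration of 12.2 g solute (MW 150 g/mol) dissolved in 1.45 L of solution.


C = (mass / MW) / volume
C = (12.2 / 150) / 1.45
C = 0.0561 M

0.0561 M


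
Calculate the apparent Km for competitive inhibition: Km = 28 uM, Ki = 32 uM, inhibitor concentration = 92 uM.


Km_app = Km * (1 + [I]/Ki)
Km_app = 28 * (1 + 92/32)
Km_app = 108.5 uM

108.5 uM


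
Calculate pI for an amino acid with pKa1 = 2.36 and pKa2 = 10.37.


pI = (pKa1 + pKa2) / 2
pI = (2.36 + 10.37) / 2
pI = 6.365

6.365


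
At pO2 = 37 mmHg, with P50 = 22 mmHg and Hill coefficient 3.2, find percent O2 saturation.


Y = pO2^n / (P50^n + pO2^n)
Y = 37^3.2 / (22^3.2 + 37^3.2)
Y = 84.07%

84.07%


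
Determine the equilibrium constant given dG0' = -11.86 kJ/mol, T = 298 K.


Keq = exp(-dG0 * 1000 / (R * T))
Keq = exp(-(-11.86) * 1000 / (8.314 * 298))
Keq = 119.9344

119.9344


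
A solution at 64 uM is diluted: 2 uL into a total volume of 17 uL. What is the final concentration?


C2 = C1 * V1 / V2
C2 = 64 * 2 / 17
C2 = 7.5294 uM

7.5294 uM


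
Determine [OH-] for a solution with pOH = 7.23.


[OH-] = 10^(-pOH)
[OH-] = 10^(-7.23)
[OH-] = 5.888e-08 M

5.888e-08 M


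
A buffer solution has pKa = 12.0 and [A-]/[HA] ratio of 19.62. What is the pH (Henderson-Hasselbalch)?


pH = pKa + log10([A-]/[HA])
pH = 12.0 + log10(19.62)
pH = 13.2927

13.2927


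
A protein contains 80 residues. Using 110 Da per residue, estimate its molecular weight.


MW = n_residues * 110 Da
MW = 80 * 110
MW = 8800 Da

8800 Da


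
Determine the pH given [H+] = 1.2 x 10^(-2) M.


pH = -log10([H+])
pH = -log10(1.2 x 10^(-2))
pH = 1.9208

1.9208


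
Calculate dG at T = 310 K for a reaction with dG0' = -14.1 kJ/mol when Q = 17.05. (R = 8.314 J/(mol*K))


dG = dG0' + RT * ln(Q) / 1000
dG = -14.1 + 8.314 * 310 * ln(17.05) / 1000
dG = -6.7903 kJ/mol

-6.7903 kJ/mol


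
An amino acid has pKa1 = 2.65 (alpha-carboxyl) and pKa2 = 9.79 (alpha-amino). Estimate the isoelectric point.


pI = (pKa1 + pKa2) / 2
pI = (2.65 + 9.79) / 2
pI = 6.22

6.22


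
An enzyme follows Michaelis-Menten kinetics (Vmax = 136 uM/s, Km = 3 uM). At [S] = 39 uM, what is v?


v = Vmax * [S] / (Km + [S])
v = 136 * 39 / (3 + 39)
v = 126.2857 uM/s

126.2857 uM/s


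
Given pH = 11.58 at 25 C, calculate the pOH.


pOH = 14 - pH
pOH = 14 - 11.58
pOH = 2.42

2.42


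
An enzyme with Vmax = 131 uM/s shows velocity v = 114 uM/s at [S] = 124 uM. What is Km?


Km = [S] * (Vmax - v) / v
Km = 124 * (131 - 114) / 114
Km = 18.4912 uM

18.4912 uM


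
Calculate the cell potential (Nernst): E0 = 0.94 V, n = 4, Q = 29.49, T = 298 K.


E = E0 - (RT/nF) * ln(Q)
E = 0.94 - (8.314 * 298 / (4 * 96485)) * ln(29.49)
E = 0.9183 V

0.9183 V


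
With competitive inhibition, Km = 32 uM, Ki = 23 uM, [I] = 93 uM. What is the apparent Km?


Km_app = Km * (1 + [I]/Ki)
Km_app = 32 * (1 + 93/23)
Km_app = 161.3913 uM

161.3913 uM


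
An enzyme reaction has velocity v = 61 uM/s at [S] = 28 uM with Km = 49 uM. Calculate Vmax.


Vmax = v * (Km + [S]) / [S]
Vmax = 61 * (49 + 28) / 28
Vmax = 167.75 uM/s

167.75 uM/s


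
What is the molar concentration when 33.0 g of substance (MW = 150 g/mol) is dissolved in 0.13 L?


C = (mass / MW) / volume
C = (33.0 / 150) / 0.13
C = 1.6923 M

1.6923 M


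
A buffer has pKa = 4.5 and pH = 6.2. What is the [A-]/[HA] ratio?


[A-]/[HA] = 10^(pH - pKa)
= 10^(6.2 - 4.5)
= 50.1187

50.1187


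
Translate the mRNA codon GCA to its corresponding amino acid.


Standard genetic code lookup.
Codon GCA -> Ala

Ala


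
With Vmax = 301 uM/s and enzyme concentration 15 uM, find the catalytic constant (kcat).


kcat = Vmax / [E]t
kcat = 301 / 15
kcat = 20.0667 s^-1

20.0667 s^-1


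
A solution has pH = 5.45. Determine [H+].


[H+] = 10^(-pH)
[H+] = 10^(-5.45)
[H+] = 3.548e-06 M

3.548e-06 M


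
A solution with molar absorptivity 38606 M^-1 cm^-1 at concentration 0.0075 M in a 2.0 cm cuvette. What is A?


A = epsilon * c * l
A = 38606 * 0.0075 * 2.0
A = 579.09

579.09


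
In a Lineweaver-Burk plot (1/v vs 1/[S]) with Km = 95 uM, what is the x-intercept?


x-intercept = -1/Km
= -1/95
= -0.0105 1/uM

-0.0105 1/uM


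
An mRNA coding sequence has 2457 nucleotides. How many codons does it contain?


codons = nucleotides / 3
codons = 2457 / 3 = 819

819


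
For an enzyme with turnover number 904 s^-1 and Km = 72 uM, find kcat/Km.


Catalytic efficiency = kcat / Km
= 904 / 72
= 12.5556 uM^-1*s^-1

12.5556 uM^-1*s^-1


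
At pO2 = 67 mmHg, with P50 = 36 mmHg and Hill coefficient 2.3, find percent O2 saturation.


Y = pO2^n / (P50^n + pO2^n)
Y = 67^2.3 / (36^2.3 + 67^2.3)
Y = 80.67%

80.67%


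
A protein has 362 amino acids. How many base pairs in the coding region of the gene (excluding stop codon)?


Each amino acid = 1 codon = 3 bp
bp = 362 * 3 = 1086 bp

1086 bp


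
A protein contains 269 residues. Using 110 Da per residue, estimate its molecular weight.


MW = n_residues * 110 Da
MW = 269 * 110
MW = 29590 Da

29590 Da


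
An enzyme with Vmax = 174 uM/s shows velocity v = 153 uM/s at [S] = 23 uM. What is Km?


Km = [S] * (Vmax - v) / v
Km = 23 * (174 - 153) / 153
Km = 3.1569 uM

3.1569 uM


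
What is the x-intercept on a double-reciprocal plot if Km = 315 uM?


x-intercept = -1/Km
= -1/315
= -0.0032 1/uM

-0.0032 1/uM


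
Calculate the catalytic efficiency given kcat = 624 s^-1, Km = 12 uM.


Catalytic efficiency = kcat / Km
= 624 / 12
= 52.0 uM^-1*s^-1

52.0 uM^-1*s^-1


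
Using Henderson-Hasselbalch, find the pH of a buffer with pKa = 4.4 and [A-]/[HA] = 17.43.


pH = pKa + log10([A-]/[HA])
pH = 4.4 + log10(17.43)
pH = 5.6413

5.6413


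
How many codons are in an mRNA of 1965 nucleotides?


codons = nucleotides / 3
codons = 1965 / 3 = 655

655


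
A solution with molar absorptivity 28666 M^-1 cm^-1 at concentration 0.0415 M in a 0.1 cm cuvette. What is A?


A = epsilon * c * l
A = 28666 * 0.0415 * 0.1
A = 118.9639

118.9639


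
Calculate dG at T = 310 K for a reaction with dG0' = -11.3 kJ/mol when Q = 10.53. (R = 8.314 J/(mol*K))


dG = dG0' + RT * ln(Q) / 1000
dG = -11.3 + 8.314 * 310 * ln(10.53) / 1000
dG = -5.2324 kJ/mol

-5.2324 kJ/mol


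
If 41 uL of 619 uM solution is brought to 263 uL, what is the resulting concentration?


C2 = C1 * V1 / V2
C2 = 619 * 41 / 263
C2 = 96.4981 uM

96.4981 uM


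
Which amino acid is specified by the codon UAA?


Standard genetic code lookup.
Codon UAA -> Stop

Stop


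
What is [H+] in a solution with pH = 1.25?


[H+] = 10^(-pH)
[H+] = 10^(-1.25)
[H+] = 0.0562 M

0.0562 M
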